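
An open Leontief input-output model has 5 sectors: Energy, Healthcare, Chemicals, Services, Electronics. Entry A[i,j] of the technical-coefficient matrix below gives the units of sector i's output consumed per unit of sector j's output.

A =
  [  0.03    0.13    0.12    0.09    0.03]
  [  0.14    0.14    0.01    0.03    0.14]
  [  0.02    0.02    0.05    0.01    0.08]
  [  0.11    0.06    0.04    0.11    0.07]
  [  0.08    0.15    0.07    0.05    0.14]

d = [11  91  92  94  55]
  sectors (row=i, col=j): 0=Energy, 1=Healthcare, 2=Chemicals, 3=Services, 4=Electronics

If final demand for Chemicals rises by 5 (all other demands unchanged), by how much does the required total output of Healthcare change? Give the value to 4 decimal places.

0.2931

Form M = I − A:
  [  0.97   -0.13   -0.12   -0.09   -0.03]
  [ -0.14    0.86   -0.01   -0.03   -0.14]
  [ -0.02   -0.02    0.95   -0.01   -0.08]
  [ -0.11   -0.06   -0.04    0.89   -0.07]
  [ -0.08   -0.15   -0.07   -0.05    0.86]
Leontief inverse L = M⁻¹:
  [  1.0834    0.1921    0.1509    0.1230    0.0931]
  [  0.2068    1.2392    0.0586    0.0757    0.2206]
  [  0.0415    0.0522    1.0676    0.0242    0.1112]
  [  0.1615    0.1290    0.0797    1.1523    0.1278]
  [  0.1496    0.2457    0.1158    0.0936    1.2264]
Total output x = L · d:
  x_0 = 1.0834·11 + 0.1921·91 + 0.1509·92 + 0.1230·94 + 0.0931·55 = 59.9607
  x_1 = 0.2068·11 + 1.2392·91 + 0.0586·92 + 0.0757·94 + 0.2206·55 = 139.6820
  x_2 = 0.0415·11 + 0.0522·91 + 1.0676·92 + 0.0242·94 + 0.1112·55 = 111.8189
  x_3 = 0.1615·11 + 0.1290·91 + 0.0797·92 + 1.1523·94 + 0.1278·55 = 136.1948
  x_4 = 0.1496·11 + 0.2457·91 + 0.1158·92 + 0.0936·94 + 1.2264·55 = 110.9142
Δx_1 = L[1,2] · Δd_2 = 0.0586 · 5 = 0.2931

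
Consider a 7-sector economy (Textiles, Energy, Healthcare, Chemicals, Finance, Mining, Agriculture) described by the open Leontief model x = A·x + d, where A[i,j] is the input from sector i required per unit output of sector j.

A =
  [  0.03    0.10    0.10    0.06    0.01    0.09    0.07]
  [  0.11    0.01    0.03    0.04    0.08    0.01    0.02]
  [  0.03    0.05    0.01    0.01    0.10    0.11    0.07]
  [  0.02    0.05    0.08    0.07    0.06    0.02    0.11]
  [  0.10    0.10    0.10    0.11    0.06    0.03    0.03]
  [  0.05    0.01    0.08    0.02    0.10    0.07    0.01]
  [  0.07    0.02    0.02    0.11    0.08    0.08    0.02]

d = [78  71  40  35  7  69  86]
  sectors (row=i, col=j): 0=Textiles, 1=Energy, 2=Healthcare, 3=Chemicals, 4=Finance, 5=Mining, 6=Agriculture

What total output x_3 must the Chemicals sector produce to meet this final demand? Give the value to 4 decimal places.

71.6985

Form M = I − A:
  [  0.97   -0.10   -0.10   -0.06   -0.01   -0.09   -0.07]
  [ -0.11    0.99   -0.03   -0.04   -0.08   -0.01   -0.02]
  [ -0.03   -0.05    0.99   -0.01   -0.10   -0.11   -0.07]
  [ -0.02   -0.05   -0.08    0.93   -0.06   -0.02   -0.11]
  [ -0.10   -0.10   -0.10   -0.11    0.94   -0.03   -0.03]
  [ -0.05   -0.01   -0.08   -0.02   -0.10    0.93   -0.01]
  [ -0.07   -0.02   -0.02   -0.11   -0.08   -0.08    0.98]
Leontief inverse L = M⁻¹:
  [  1.0735    0.1308    0.1402    0.0995    0.0670    0.1351    0.1040]
  [  0.1391    1.0439    0.0672    0.0743    0.1108    0.0420    0.0482]
  [  0.0722    0.0812    1.0525    0.0510    0.1464    0.1462    0.0937]
  [  0.0609    0.0831    0.1177    1.1154    0.1101    0.0606    0.1436]
  [  0.1499    0.1465    0.1538    0.1610    1.1197    0.0806    0.0779]
  [  0.0840    0.0434    0.1186    0.0535    0.1415    1.1068    0.0370]
  [  0.1069    0.0571    0.0683    0.1524    0.1254    0.1172    1.0562]
Total output x = L · d:
  x_0 = 1.0735·78 + 0.1308·71 + 0.1402·40 + 0.0995·35 + 0.0670·7 + 0.1351·69 + 0.1040·86 = 120.8484
  x_1 = 0.1391·78 + 1.0439·71 + 0.0672·40 + 0.0743·35 + 0.1108·7 + 0.0420·69 + 0.0482·86 = 98.0665
  x_2 = 0.0722·78 + 0.0812·71 + 1.0525·40 + 0.0510·35 + 0.1464·7 + 0.1462·69 + 0.0937·86 = 74.4528
  x_3 = 0.0609·78 + 0.0831·71 + 0.1177·40 + 1.1154·35 + 0.1101·7 + 0.0606·69 + 0.1436·86 = 71.6985
  x_4 = 0.1499·78 + 0.1465·71 + 0.1538·40 + 0.1610·35 + 1.1197·7 + 0.0806·69 + 0.0779·86 = 53.9736
  x_5 = 0.0840·78 + 0.0434·71 + 0.1186·40 + 0.0535·35 + 0.1415·7 + 1.1068·69 + 0.0370·86 = 96.7885
  x_6 = 0.1069·78 + 0.0571·71 + 0.0683·40 + 0.1524·35 + 0.1254·7 + 0.1172·69 + 1.0562·86 = 120.2628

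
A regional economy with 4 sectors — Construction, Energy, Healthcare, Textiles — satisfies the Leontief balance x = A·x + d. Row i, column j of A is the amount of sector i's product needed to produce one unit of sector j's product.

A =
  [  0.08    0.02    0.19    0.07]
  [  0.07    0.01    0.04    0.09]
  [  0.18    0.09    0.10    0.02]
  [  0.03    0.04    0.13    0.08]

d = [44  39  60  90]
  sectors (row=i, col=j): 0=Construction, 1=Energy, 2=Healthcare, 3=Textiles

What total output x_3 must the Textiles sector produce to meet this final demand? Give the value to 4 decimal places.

115.6693

Form M = I − A:
  [  0.92   -0.02   -0.19   -0.07]
  [ -0.07    0.99   -0.04   -0.09]
  [ -0.18   -0.09    0.90   -0.02]
  [ -0.03   -0.04   -0.13    0.92]
Leontief inverse L = M⁻¹:
  [  1.1445    0.0505    0.2580    0.0976]
  [  0.0975    1.0239    0.0819    0.1094]
  [  0.2403    0.1139    1.1748    0.0550]
  [  0.0755    0.0623    0.1780    1.1027]
Total output x = L · d:
  x_0 = 1.1445·44 + 0.0505·39 + 0.2580·60 + 0.0976·90 = 76.5897
  x_1 = 0.0975·44 + 1.0239·39 + 0.0819·60 + 0.1094·90 = 58.9794
  x_2 = 0.2403·44 + 0.1139·39 + 1.1748·60 + 0.0550·90 = 90.4530
  x_3 = 0.0755·44 + 0.0623·39 + 0.1780·60 + 1.1027·90 = 115.6693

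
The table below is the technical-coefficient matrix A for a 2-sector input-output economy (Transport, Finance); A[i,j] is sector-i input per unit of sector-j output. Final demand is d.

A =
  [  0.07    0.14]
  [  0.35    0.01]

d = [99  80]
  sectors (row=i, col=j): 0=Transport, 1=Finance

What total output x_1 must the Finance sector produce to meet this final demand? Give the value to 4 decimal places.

125.1004

Form M = I − A:
  [  0.93   -0.14]
  [ -0.35    0.99]
Leontief inverse L = M⁻¹:
  [  1.1357    0.1606]
  [  0.4015    1.0669]
Total output x = L · d:
  x_0 = 1.1357·99 + 0.1606·80 = 125.2839
  x_1 = 0.4015·99 + 1.0669·80 = 125.1004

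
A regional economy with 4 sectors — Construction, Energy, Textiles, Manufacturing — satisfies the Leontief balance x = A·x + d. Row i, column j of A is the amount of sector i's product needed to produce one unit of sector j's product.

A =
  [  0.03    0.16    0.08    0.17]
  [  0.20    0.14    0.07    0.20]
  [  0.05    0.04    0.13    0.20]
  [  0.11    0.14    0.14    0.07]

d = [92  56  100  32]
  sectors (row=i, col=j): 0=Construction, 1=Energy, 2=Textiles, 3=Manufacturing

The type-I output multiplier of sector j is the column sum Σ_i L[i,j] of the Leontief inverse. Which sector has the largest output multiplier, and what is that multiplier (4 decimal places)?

Manufacturing (2.2086)

Form M = I − A:
  [  0.97   -0.16   -0.08   -0.17]
  [ -0.20    0.86   -0.07   -0.20]
  [ -0.05   -0.04    0.87   -0.20]
  [ -0.11   -0.14   -0.14    0.93]
Leontief inverse L = M⁻¹:
  [  1.1291    0.2672    0.1738    0.3012]
  [  0.3195    1.2928    0.1943    0.3782]
  [  0.1257    0.1313    1.2221    0.3140]
  [  0.2006    0.2460    0.2338    1.2151]
Total output x = L · d:
  x_0 = 1.1291·92 + 0.2672·56 + 0.1738·100 + 0.3012·32 = 145.8638
  x_1 = 0.3195·92 + 1.2928·56 + 0.1943·100 + 0.3782·32 = 133.3172
  x_2 = 0.1257·92 + 0.1313·56 + 1.2221·100 + 0.3140·32 = 151.1765
  x_3 = 0.2006·92 + 0.2460·56 + 0.2338·100 + 1.2151·32 = 94.4883
Output multipliers (column sums of L):
  Construction: 1.7749
  Energy: 1.9374
  Textiles: 1.8239
  Manufacturing: 2.2086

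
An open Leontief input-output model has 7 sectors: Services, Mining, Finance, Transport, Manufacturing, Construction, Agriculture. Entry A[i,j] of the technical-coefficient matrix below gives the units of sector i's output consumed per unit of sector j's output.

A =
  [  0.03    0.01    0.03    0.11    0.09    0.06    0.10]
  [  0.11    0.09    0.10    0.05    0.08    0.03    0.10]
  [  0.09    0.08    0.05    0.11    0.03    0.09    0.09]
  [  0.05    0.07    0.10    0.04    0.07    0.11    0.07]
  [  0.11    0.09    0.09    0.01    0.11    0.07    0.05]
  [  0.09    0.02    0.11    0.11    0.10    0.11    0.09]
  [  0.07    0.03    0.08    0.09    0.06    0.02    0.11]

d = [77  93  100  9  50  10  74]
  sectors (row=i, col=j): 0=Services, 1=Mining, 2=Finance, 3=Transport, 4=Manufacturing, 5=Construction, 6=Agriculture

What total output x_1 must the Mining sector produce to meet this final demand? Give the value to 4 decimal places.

166.7892

Form M = I − A:
  [  0.97   -0.01   -0.03   -0.11   -0.09   -0.06   -0.10]
  [ -0.11    0.91   -0.10   -0.05   -0.08   -0.03   -0.10]
  [ -0.09   -0.08    0.95   -0.11   -0.03   -0.09   -0.09]
  [ -0.05   -0.07   -0.10    0.96   -0.07   -0.11   -0.07]
  [ -0.11   -0.09   -0.09   -0.01    0.89   -0.07   -0.05]
  [ -0.09   -0.02   -0.11   -0.11   -0.10    0.89   -0.09]
  [ -0.07   -0.03   -0.08   -0.09   -0.06   -0.02    0.89]
Leontief inverse L = M⁻¹:
  [  1.0984    0.0587    0.1034    0.1731    0.1593    0.1244    0.1756]
  [  0.1984    1.1535    0.1871    0.1370    0.1663    0.1057    0.2016]
  [  0.1741    0.1386    1.1399    0.1961    0.1157    0.1693    0.1895]
  [  0.1363    0.1289    0.1860    1.1237    0.1521    0.1869    0.1644]
  [  0.1978    0.1510    0.1744    0.0933    1.1965    0.1450    0.1460]
  [  0.1903    0.0901    0.2135    0.2104    0.2004    1.2074    0.2030]
  [  0.1401    0.0812    0.1523    0.1605    0.1291    0.0844    1.1923]
Total output x = L · d:
  x_0 = 1.0984·77 + 0.0587·93 + 0.1034·100 + 0.1731·9 + 0.1593·50 + 0.1244·10 + 0.1756·74 = 124.1353
  x_1 = 0.1984·77 + 1.1535·93 + 0.1871·100 + 0.1370·9 + 0.1663·50 + 0.1057·10 + 0.2016·74 = 166.7892
  x_2 = 0.1741·77 + 0.1386·93 + 1.1399·100 + 0.1961·9 + 0.1157·50 + 0.1693·10 + 0.1895·74 = 163.5479
  x_3 = 0.1363·77 + 0.1289·93 + 0.1860·100 + 1.1237·9 + 0.1521·50 + 0.1869·10 + 0.1644·74 = 72.8361
  x_4 = 0.1978·77 + 0.1510·93 + 0.1744·100 + 0.0933·9 + 1.1965·50 + 0.1450·10 + 0.1460·74 = 119.6384
  x_5 = 0.1903·77 + 0.0901·93 + 0.2135·100 + 0.2104·9 + 0.2004·50 + 1.2074·10 + 0.2030·74 = 83.3960
  x_6 = 0.1401·77 + 0.0812·93 + 0.1523·100 + 0.1605·9 + 0.1291·50 + 0.0844·10 + 1.1923·74 = 130.5376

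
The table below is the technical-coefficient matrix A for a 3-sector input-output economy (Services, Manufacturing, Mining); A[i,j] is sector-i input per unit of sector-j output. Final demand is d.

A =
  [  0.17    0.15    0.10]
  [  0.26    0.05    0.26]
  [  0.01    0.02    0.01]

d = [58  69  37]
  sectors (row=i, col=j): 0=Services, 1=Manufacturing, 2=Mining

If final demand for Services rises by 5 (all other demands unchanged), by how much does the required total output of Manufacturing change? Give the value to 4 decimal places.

1.7667

Form M = I − A:
  [  0.83   -0.15   -0.10]
  [ -0.26    0.95   -0.26]
  [ -0.01   -0.02    0.99]
Leontief inverse L = M⁻¹:
  [  1.2711    0.2045    0.1821]
  [  0.3533    1.1153    0.3286]
  [  0.0200    0.0246    1.0186]
Total output x = L · d:
  x_0 = 1.2711·58 + 0.2045·69 + 0.1821·37 = 94.5735
  x_1 = 0.3533·58 + 1.1153·69 + 0.3286·37 = 109.6109
  x_2 = 0.0200·58 + 0.0246·69 + 1.0186·37 = 40.5434
Δx_1 = L[1,0] · Δd_0 = 0.3533 · 5 = 1.7667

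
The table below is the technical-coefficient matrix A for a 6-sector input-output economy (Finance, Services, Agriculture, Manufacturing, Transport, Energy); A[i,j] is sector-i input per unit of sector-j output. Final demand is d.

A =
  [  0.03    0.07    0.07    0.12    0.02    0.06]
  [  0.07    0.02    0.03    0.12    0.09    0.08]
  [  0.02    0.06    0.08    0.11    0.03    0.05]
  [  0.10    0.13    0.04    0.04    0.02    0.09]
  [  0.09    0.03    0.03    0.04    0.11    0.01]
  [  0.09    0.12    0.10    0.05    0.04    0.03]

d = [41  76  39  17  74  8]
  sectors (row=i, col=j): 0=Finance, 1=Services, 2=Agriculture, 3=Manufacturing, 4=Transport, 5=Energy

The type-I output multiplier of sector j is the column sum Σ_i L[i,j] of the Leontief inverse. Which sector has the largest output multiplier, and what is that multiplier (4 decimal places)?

Manufacturing (1.7821)

Form M = I − A:
  [  0.97   -0.07   -0.07   -0.12   -0.02   -0.06]
  [ -0.07    0.98   -0.03   -0.12   -0.09   -0.08]
  [ -0.02   -0.06    0.92   -0.11   -0.03   -0.05]
  [ -0.10   -0.13   -0.04    0.96   -0.02   -0.09]
  [ -0.09   -0.03   -0.03   -0.04    0.89   -0.01]
  [ -0.09   -0.12   -0.10   -0.05   -0.04    0.97]
Leontief inverse L = M⁻¹:
  [  1.0725    0.1187    0.1049    0.1680    0.0478    0.0976]
  [  0.1183    1.0733    0.0679    0.1679    0.1225    0.1162]
  [  0.0596    0.1050    1.1127    0.1549    0.0568    0.0847]
  [  0.1452    0.1790    0.0807    1.1005    0.0547    0.1306]
  [  0.1225    0.0616    0.0556    0.0786    1.1378    0.0345]
  [  0.1328    0.1664    0.1393    0.1123    0.0752    1.0712]
Total output x = L · d:
  x_0 = 1.0725·41 + 0.1187·76 + 0.1049·39 + 0.1680·17 + 0.0478·74 + 0.0976·8 = 64.2629
  x_1 = 0.1183·41 + 1.0733·76 + 0.0679·39 + 0.1679·17 + 0.1225·74 + 0.1162·8 = 101.9136
  x_2 = 0.0596·41 + 0.1050·76 + 1.1127·39 + 0.1549·17 + 0.0568·74 + 0.0847·8 = 61.3306
  x_3 = 0.1452·41 + 0.1790·76 + 0.0807·39 + 1.1005·17 + 0.0547·74 + 0.1306·8 = 46.5029
  x_4 = 0.1225·41 + 0.0616·76 + 0.0556·39 + 0.0786·17 + 1.1378·74 + 0.0345·8 = 97.6818
  x_5 = 0.1328·41 + 0.1664·76 + 0.1393·39 + 0.1123·17 + 0.0752·74 + 1.0712·8 = 39.5657
Output multipliers (column sums of L):
  Finance: 1.6509
  Services: 1.7040
  Agriculture: 1.5612
  Manufacturing: 1.7821
  Transport: 1.4947
  Energy: 1.5348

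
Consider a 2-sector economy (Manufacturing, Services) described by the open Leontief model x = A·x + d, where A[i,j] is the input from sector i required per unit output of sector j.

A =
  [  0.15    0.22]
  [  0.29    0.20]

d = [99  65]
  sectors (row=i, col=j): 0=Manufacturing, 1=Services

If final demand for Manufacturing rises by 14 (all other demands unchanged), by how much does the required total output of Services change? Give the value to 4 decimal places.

6.5888

Form M = I − A:
  [  0.85   -0.22]
  [ -0.29    0.80]
Leontief inverse L = M⁻¹:
  [  1.2983    0.3570]
  [  0.4706    1.3794]
Total output x = L · d:
  x_0 = 1.2983·99 + 0.3570·65 = 151.7364
  x_1 = 0.4706·99 + 1.3794·65 = 136.2545
Δx_1 = L[1,0] · Δd_0 = 0.4706 · 14 = 6.5888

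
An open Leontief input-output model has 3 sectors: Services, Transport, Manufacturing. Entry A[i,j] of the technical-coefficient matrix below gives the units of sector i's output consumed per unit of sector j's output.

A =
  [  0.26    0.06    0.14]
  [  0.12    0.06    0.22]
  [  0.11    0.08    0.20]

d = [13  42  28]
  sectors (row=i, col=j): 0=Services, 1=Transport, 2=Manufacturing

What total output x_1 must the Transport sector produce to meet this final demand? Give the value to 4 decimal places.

Form M = I − A:
  [  0.74   -0.06   -0.14]
  [ -0.12    0.94   -0.22]
  [ -0.11   -0.08    0.80]
Leontief inverse L = M⁻¹:
  [  1.4112    0.1138    0.2782]
  [  0.2310    1.1079    0.3451]
  [  0.2171    0.1264    1.3228]
Total output x = L · d:
  x_0 = 1.4112·13 + 0.1138·42 + 0.2782·28 = 30.9133
  x_1 = 0.2310·13 + 1.1079·42 + 0.3451·28 = 59.1990
  x_2 = 0.2171·13 + 0.1264·42 + 1.3228·28 = 45.1705

59.1990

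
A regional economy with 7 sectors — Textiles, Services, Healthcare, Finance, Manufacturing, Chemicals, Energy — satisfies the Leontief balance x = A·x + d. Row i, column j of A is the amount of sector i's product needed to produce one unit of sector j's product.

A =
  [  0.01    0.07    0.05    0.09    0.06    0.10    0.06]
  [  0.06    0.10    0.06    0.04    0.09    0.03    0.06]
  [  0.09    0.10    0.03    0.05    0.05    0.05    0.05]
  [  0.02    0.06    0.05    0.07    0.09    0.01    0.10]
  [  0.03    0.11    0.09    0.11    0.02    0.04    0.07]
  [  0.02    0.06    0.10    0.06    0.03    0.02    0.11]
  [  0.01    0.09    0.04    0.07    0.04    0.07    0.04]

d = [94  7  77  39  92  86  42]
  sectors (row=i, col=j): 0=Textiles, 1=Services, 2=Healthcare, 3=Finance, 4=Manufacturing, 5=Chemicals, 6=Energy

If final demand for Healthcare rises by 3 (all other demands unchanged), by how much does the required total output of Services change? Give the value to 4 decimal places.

0.3153

Form M = I − A:
  [  0.99   -0.07   -0.05   -0.09   -0.06   -0.10   -0.06]
  [ -0.06    0.90   -0.06   -0.04   -0.09   -0.03   -0.06]
  [ -0.09   -0.10    0.97   -0.05   -0.05   -0.05   -0.05]
  [ -0.02   -0.06   -0.05    0.93   -0.09   -0.01   -0.10]
  [ -0.03   -0.11   -0.09   -0.11    0.98   -0.04   -0.07]
  [ -0.02   -0.06   -0.10   -0.06   -0.03    0.98   -0.11]
  [ -0.01   -0.09   -0.04   -0.07   -0.04   -0.07    0.96]
Leontief inverse L = M⁻¹:
  [  1.0366    0.1332    0.0964    0.1403    0.1021    0.1286    0.1149]
  [  0.0886    1.1675    0.1051    0.0927    0.1330    0.0644    0.1107]
  [  0.1149    0.1617    1.0733    0.0996    0.0924    0.0833    0.0998]
  [  0.0442    0.1208    0.0894    1.1182    0.1282    0.0398    0.1454]
  [  0.0615    0.1786    0.1345    0.1615    1.0696    0.0728    0.1252]
  [  0.0466    0.1196    0.1362    0.1045    0.0688    1.0506    0.1538]
  [  0.0331    0.1425    0.0776    0.1102    0.0763    0.0934    1.0844]
Total output x = L · d:
  x_0 = 1.0366·94 + 0.1332·7 + 0.0964·77 + 0.1403·39 + 0.1021·92 + 0.1286·86 + 0.1149·42 = 136.5468
  x_1 = 0.0886·94 + 1.1675·7 + 0.1051·77 + 0.0927·39 + 0.1330·92 + 0.0644·86 + 0.1107·42 = 50.6392
  x_2 = 0.1149·94 + 0.1617·7 + 1.0733·77 + 0.0996·39 + 0.0924·92 + 0.0833·86 + 0.0998·42 = 118.3188
  x_3 = 0.0442·94 + 0.1208·7 + 0.0894·77 + 1.1182·39 + 0.1282·92 + 0.0398·86 + 0.1454·42 = 76.8137
  x_4 = 0.0615·94 + 0.1786·7 + 0.1345·77 + 0.1615·39 + 1.0696·92 + 0.0728·86 + 0.1252·42 = 133.6026
  x_5 = 0.0466·94 + 0.1196·7 + 0.1362·77 + 0.1045·39 + 0.0688·92 + 1.0506·86 + 0.1538·42 = 122.9244
  x_6 = 0.0331·94 + 0.1425·7 + 0.0776·77 + 0.1102·39 + 0.0763·92 + 0.0934·86 + 1.0844·42 = 74.9808
Δx_1 = L[1,2] · Δd_2 = 0.1051 · 3 = 0.3153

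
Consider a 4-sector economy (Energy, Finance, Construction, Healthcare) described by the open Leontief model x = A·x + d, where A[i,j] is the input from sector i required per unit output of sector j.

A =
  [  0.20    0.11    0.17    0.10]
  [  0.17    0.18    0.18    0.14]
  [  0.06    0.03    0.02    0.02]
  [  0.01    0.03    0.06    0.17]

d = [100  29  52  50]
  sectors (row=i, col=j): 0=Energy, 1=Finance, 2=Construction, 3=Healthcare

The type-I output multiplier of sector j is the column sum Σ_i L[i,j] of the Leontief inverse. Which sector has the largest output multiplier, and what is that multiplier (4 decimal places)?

Form M = I − A:
  [  0.80   -0.11   -0.17   -0.10]
  [ -0.17    0.82   -0.18   -0.14]
  [ -0.06   -0.03    0.98   -0.02]
  [ -0.01   -0.03   -0.06    0.83]
Leontief inverse L = M⁻¹:
  [  1.3143    0.1936    0.2757    0.1976]
  [  0.2979    1.2800    0.3027    0.2591]
  [  0.0903    0.0521    1.0484    0.0449]
  [  0.0331    0.0524    0.0900    1.2198]
Total output x = L · d:
  x_0 = 1.3143·100 + 0.1936·29 + 0.2757·52 + 0.1976·50 = 161.2605
  x_1 = 0.2979·100 + 1.2800·29 + 0.3027·52 + 0.2591·50 = 95.6084
  x_2 = 0.0903·100 + 0.0521·29 + 1.0484·52 + 0.0449·50 = 67.3000
  x_3 = 0.0331·100 + 0.0524·29 + 0.0900·52 + 1.2198·50 = 70.5046
Output multipliers (column sums of L):
  Energy: 1.7356
  Finance: 1.5781
  Construction: 1.7167
  Healthcare: 1.7215

Energy (1.7356)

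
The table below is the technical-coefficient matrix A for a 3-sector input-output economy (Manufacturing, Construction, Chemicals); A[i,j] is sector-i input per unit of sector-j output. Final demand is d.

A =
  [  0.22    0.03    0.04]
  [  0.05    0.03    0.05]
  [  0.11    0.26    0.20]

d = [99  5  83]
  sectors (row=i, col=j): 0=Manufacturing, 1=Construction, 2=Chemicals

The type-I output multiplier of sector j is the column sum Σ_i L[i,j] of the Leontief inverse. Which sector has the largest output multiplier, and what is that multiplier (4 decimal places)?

Manufacturing (1.5759)

Form M = I − A:
  [  0.78   -0.03   -0.04]
  [ -0.05    0.97   -0.05]
  [ -0.11   -0.26    0.80]
Leontief inverse L = M⁻¹:
  [  1.2954    0.0584    0.0684]
  [  0.0773    1.0520    0.0696]
  [  0.2032    0.3499    1.2820]
Total output x = L · d:
  x_0 = 1.2954·99 + 0.0584·5 + 0.0684·83 = 134.2201
  x_1 = 0.0773·99 + 1.0520·5 + 0.0696·83 = 18.6855
  x_2 = 0.2032·99 + 0.3499·5 + 1.2820·83 = 128.2780
Output multipliers (column sums of L):
  Manufacturing: 1.5759
  Construction: 1.4603
  Chemicals: 1.4201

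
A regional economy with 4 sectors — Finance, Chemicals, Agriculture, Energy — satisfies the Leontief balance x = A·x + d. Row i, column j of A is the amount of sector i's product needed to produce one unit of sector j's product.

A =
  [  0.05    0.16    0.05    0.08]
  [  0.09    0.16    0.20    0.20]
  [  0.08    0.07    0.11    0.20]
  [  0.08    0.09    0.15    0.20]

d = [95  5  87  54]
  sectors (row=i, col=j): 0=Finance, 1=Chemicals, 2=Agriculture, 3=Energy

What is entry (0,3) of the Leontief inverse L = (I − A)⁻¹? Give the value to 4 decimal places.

L[0,3] = 0.2104

Form M = I − A:
  [  0.95   -0.16   -0.05   -0.08]
  [ -0.09    0.84   -0.20   -0.20]
  [ -0.08   -0.07    0.89   -0.20]
  [ -0.08   -0.09   -0.15    0.80]
Leontief inverse L = M⁻¹:
  [  1.1065    0.2461    0.1529    0.2104]
  [  0.1927    1.3059    0.3785    0.4404]
  [  0.1507    0.1706    1.2320    0.3657]
  [  0.1606    0.2035    0.2889    1.3892]
Total output x = L · d:
  x_0 = 1.1065·95 + 0.2461·5 + 0.1529·87 + 0.2104·54 = 131.0166
  x_1 = 0.1927·95 + 1.3059·5 + 0.3785·87 + 0.4404·54 = 81.5434
  x_2 = 0.1507·95 + 0.1706·5 + 1.2320·87 + 0.3657·54 = 142.1049
  x_3 = 0.1606·95 + 0.2035·5 + 0.2889·87 + 1.3892·54 = 116.4200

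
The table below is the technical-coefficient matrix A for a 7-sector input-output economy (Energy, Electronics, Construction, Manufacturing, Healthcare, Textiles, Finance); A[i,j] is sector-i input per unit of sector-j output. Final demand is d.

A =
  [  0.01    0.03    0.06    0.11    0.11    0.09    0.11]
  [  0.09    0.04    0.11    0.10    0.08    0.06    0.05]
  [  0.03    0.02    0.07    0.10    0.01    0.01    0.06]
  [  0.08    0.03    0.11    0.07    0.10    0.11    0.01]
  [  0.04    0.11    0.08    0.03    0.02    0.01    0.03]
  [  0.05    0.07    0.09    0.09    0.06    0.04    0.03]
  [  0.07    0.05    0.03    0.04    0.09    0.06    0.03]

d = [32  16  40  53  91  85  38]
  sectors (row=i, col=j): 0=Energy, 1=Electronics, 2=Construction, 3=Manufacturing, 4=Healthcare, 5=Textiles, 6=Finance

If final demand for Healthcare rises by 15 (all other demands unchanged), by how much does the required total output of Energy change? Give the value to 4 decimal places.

Form M = I − A:
  [  0.99   -0.03   -0.06   -0.11   -0.11   -0.09   -0.11]
  [ -0.09    0.96   -0.11   -0.10   -0.08   -0.06   -0.05]
  [ -0.03   -0.02    0.93   -0.10   -0.01   -0.01   -0.06]
  [ -0.08   -0.03   -0.11    0.93   -0.10   -0.11   -0.01]
  [ -0.04   -0.11   -0.08   -0.03    0.98   -0.01   -0.03]
  [ -0.05   -0.07   -0.09   -0.09   -0.06    0.96   -0.03]
  [ -0.07   -0.05   -0.03   -0.04   -0.09   -0.06    0.97]
Leontief inverse L = M⁻¹:
  [  1.0587    0.0775    0.1298    0.1722    0.1655    0.1358    0.1432]
  [  0.1355    1.0836    0.1826    0.1711    0.1381    0.1091    0.0919]
  [  0.0585    0.0418    1.1111    0.1399    0.0456    0.0413    0.0816]
  [  0.1217    0.0743    0.1808    1.1390    0.1518    0.1531    0.0500]
  [  0.0710    0.1341    0.1261    0.0768    1.0562    0.0397    0.0574]
  [  0.0895    0.1050    0.1516    0.1489    0.1073    1.0803    0.0632]
  [  0.1023    0.0847    0.0817    0.0889    0.1314    0.0935    1.0598]
Total output x = L · d:
  x_0 = 1.0587·32 + 0.0775·16 + 0.1298·40 + 0.1722·53 + 0.1655·91 + 0.1358·85 + 0.1432·38 = 81.4838
  x_1 = 0.1355·32 + 1.0836·16 + 0.1826·40 + 0.1711·53 + 0.1381·91 + 0.1091·85 + 0.0919·38 = 63.3821
  x_2 = 0.0585·32 + 0.0418·16 + 1.1111·40 + 0.1399·53 + 0.0456·91 + 0.0413·85 + 0.0816·38 = 65.1582
  x_3 = 0.1217·32 + 0.0743·16 + 0.1808·40 + 1.1390·53 + 0.1518·91 + 0.1531·85 + 0.0500·38 = 101.4086
  x_4 = 0.0710·32 + 0.1341·16 + 0.1261·40 + 0.0768·53 + 1.0562·91 + 0.0397·85 + 0.0574·38 = 115.1988
  x_5 = 0.0895·32 + 0.1050·16 + 0.1516·40 + 0.1489·53 + 0.1073·91 + 1.0803·85 + 0.0632·38 = 122.4973
  x_6 = 0.1023·32 + 0.0847·16 + 0.0817·40 + 0.0889·53 + 0.1314·91 + 0.0935·85 + 1.0598·38 = 72.7853
Δx_0 = L[0,4] · Δd_4 = 0.1655 · 15 = 2.4827

2.4827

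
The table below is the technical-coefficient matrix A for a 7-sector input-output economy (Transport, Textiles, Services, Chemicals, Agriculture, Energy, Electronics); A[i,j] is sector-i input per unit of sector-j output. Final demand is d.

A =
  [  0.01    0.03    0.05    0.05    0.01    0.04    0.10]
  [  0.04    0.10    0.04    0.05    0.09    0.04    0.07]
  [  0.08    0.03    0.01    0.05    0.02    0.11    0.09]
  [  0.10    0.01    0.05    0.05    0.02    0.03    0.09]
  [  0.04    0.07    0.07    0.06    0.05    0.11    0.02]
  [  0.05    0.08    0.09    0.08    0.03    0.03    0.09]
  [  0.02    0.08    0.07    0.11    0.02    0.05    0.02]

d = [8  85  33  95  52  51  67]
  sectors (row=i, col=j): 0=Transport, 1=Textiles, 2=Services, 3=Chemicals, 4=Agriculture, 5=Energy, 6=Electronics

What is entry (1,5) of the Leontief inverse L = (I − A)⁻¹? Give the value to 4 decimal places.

Form M = I − A:
  [  0.99   -0.03   -0.05   -0.05   -0.01   -0.04   -0.10]
  [ -0.04    0.90   -0.04   -0.05   -0.09   -0.04   -0.07]
  [ -0.08   -0.03    0.99   -0.05   -0.02   -0.11   -0.09]
  [ -0.10   -0.01   -0.05    0.95   -0.02   -0.03   -0.09]
  [ -0.04   -0.07   -0.07   -0.06    0.95   -0.11   -0.02]
  [ -0.05   -0.08   -0.09   -0.08   -0.03    0.97   -0.09]
  [ -0.02   -0.08   -0.07   -0.11   -0.02   -0.05    0.98]
Leontief inverse L = M⁻¹:
  [  1.0339    0.0573    0.0757    0.0836    0.0245    0.0657    0.1308]
  [  0.0734    1.1439    0.0786    0.0958    0.1178    0.0814    0.1151]
  [  0.1083    0.0670    1.0480    0.0942    0.0388    0.1403    0.1344]
  [  0.1249    0.0383    0.0798    1.0875    0.0341    0.0599    0.1289]
  [  0.0761    0.1104    0.1080    0.1041    1.0745    0.1487    0.0707]
  [  0.0871    0.1205    0.1269    0.1275    0.0545    1.0712    0.1403]
  [  0.0548    0.1120    0.1005    0.1470    0.0414    0.0824    1.0651]
Total output x = L · d:
  x_0 = 1.0339·8 + 0.0573·85 + 0.0757·33 + 0.0836·95 + 0.0245·52 + 0.0657·51 + 0.1308·67 = 36.9690
  x_1 = 0.0734·8 + 1.1439·85 + 0.0786·33 + 0.0958·95 + 0.1178·52 + 0.0814·51 + 0.1151·67 = 127.5026
  x_2 = 0.1083·8 + 0.0670·85 + 1.0480·33 + 0.0942·95 + 0.0388·52 + 0.1403·51 + 0.1344·67 = 68.2798
  x_3 = 0.1249·8 + 0.0383·85 + 0.0798·33 + 1.0875·95 + 0.0341·52 + 0.0599·51 + 0.1289·67 = 123.6719
  x_4 = 0.0761·8 + 0.1104·85 + 0.1080·33 + 0.1041·95 + 1.0745·52 + 0.1487·51 + 0.0707·67 = 91.6366
  x_5 = 0.0871·8 + 0.1205·85 + 0.1269·33 + 0.1275·95 + 0.0545·52 + 1.0712·51 + 0.1403·67 = 94.1063
  x_6 = 0.0548·8 + 0.1120·85 + 0.1005·33 + 0.1470·95 + 0.0414·52 + 0.0824·51 + 1.0651·67 = 104.9603

L[1,5] = 0.0814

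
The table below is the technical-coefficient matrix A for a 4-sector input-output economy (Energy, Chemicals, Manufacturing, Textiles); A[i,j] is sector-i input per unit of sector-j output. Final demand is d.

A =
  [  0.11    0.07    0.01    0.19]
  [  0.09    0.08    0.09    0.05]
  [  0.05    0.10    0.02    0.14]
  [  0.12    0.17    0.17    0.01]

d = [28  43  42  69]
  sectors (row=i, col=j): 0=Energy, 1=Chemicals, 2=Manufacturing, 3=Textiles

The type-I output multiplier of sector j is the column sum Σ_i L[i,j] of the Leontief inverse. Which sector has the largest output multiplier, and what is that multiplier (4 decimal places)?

Chemicals (1.6646)

Form M = I − A:
  [  0.89   -0.07   -0.01   -0.19]
  [ -0.09    0.92   -0.09   -0.05]
  [ -0.05   -0.10    0.98   -0.14]
  [ -0.12   -0.17   -0.17    0.99]
Leontief inverse L = M⁻¹:
  [  1.1743    0.1413    0.0669    0.2420]
  [  0.1346    1.1290    0.1224    0.1002]
  [  0.0997    0.1564    1.0666    0.1779]
  [  0.1826    0.2379    0.2123    1.0872]
Total output x = L · d:
  x_0 = 1.1743·28 + 0.1413·43 + 0.0669·42 + 0.2420·69 = 58.4642
  x_1 = 0.1346·28 + 1.1290·43 + 0.1224·42 + 0.1002·69 = 64.3678
  x_2 = 0.0997·28 + 0.1564·43 + 1.0666·42 + 0.1779·69 = 66.5898
  x_3 = 0.1826·28 + 0.2379·43 + 0.2123·42 + 1.0872·69 = 99.2712
Output multipliers (column sums of L):
  Energy: 1.5911
  Chemicals: 1.6646
  Manufacturing: 1.4683
  Textiles: 1.6072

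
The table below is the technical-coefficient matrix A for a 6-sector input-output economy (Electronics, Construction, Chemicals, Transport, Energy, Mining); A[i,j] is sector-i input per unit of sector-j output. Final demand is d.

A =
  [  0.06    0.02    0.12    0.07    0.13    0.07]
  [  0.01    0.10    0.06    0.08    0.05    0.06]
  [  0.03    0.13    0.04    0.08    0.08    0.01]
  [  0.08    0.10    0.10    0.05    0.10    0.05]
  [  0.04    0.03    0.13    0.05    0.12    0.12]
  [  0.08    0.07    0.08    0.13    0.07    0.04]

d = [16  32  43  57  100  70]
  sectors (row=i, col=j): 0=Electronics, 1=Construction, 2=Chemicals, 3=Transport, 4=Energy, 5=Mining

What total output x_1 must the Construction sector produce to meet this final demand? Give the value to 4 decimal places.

66.7414

Form M = I − A:
  [  0.94   -0.02   -0.12   -0.07   -0.13   -0.07]
  [ -0.01    0.90   -0.06   -0.08   -0.05   -0.06]
  [ -0.03   -0.13    0.96   -0.08   -0.08   -0.01]
  [ -0.08   -0.10   -0.10    0.95   -0.10   -0.05]
  [ -0.04   -0.03   -0.13   -0.05    0.88   -0.12]
  [ -0.08   -0.07   -0.08   -0.13   -0.07    0.96]
Leontief inverse L = M⁻¹:
  [  1.1014    0.0837    0.1952    0.1322    0.2098    0.1207]
  [  0.0393    1.1533    0.1124    0.1280    0.1037    0.0958]
  [  0.0578    0.1821    1.0962    0.1260    0.1369    0.0507]
  [  0.1181    0.1651    0.1734    1.1130    0.1771    0.1008]
  [  0.0832    0.0979    0.2055    0.1182    1.1999    0.1705]
  [  0.1215    0.1357    0.1543    0.1902    0.1479    1.0890]
Total output x = L · d:
  x_0 = 1.1014·16 + 0.0837·32 + 0.1952·43 + 0.1322·57 + 0.2098·100 + 0.1207·70 = 65.6600
  x_1 = 0.0393·16 + 1.1533·32 + 0.1124·43 + 0.1280·57 + 0.1037·100 + 0.0958·70 = 66.7414
  x_2 = 0.0578·16 + 0.1821·32 + 1.0962·43 + 0.1260·57 + 0.1369·100 + 0.0507·70 = 78.3101
  x_3 = 0.1181·16 + 0.1651·32 + 0.1734·43 + 1.1130·57 + 0.1771·100 + 0.1008·70 = 102.8351
  x_4 = 0.0832·16 + 0.0979·32 + 0.2055·43 + 0.1182·57 + 1.1999·100 + 0.1705·70 = 151.9604
  x_5 = 0.1215·16 + 0.1357·32 + 0.1543·43 + 0.1902·57 + 0.1479·100 + 1.0890·70 = 114.7868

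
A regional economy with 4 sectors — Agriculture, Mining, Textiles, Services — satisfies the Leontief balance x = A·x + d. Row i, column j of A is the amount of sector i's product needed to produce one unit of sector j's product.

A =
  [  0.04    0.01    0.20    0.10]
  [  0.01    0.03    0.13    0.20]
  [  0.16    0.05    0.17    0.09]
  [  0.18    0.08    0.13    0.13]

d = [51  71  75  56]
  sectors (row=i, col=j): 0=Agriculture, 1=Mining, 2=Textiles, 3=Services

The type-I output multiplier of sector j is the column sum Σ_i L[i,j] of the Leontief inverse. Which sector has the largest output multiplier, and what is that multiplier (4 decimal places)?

Form M = I − A:
  [  0.96   -0.01   -0.20   -0.10]
  [ -0.01    0.97   -0.13   -0.20]
  [ -0.16   -0.05    0.83   -0.09]
  [ -0.18   -0.08   -0.13    0.87]
Leontief inverse L = M⁻¹:
  [  1.1247    0.0413    0.3041    0.1702]
  [  0.1033    1.0674    0.2362    0.2817]
  [  0.2534    0.0852    1.3081    0.1840]
  [  0.2801    0.1194    0.2801    1.2380]
Total output x = L · d:
  x_0 = 1.1247·51 + 0.0413·71 + 0.3041·75 + 0.1702·56 = 92.6378
  x_1 = 0.1033·51 + 1.0674·71 + 0.2362·75 + 0.2817·56 = 114.5428
  x_2 = 0.2534·51 + 0.0852·71 + 1.3081·75 + 0.1840·56 = 127.3835
  x_3 = 0.2801·51 + 0.1194·71 + 0.2801·75 + 1.2380·56 = 113.1012
Output multipliers (column sums of L):
  Agriculture: 1.7615
  Mining: 1.3134
  Textiles: 2.1285
  Services: 1.8740

Textiles (2.1285)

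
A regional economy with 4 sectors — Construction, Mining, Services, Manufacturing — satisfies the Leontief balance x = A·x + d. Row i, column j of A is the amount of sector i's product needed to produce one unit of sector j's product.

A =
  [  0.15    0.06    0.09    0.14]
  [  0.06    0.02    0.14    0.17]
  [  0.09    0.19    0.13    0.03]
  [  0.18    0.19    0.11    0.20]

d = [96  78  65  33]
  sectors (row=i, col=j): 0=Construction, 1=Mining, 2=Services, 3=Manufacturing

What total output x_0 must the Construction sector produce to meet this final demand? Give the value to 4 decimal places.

155.3592

Form M = I − A:
  [  0.85   -0.06   -0.09   -0.14]
  [ -0.06    0.98   -0.14   -0.17]
  [ -0.09   -0.19    0.87   -0.03]
  [ -0.18   -0.19   -0.11    0.80]
Leontief inverse L = M⁻¹:
  [  1.2642    0.1655    0.1907    0.2635]
  [  0.1632    1.1295    0.2337    0.2773]
  [  0.1784    0.2756    1.2294    0.1359]
  [  0.3477    0.3434    0.2675    1.3939]
Total output x = L · d:
  x_0 = 1.2642·96 + 0.1655·78 + 0.1907·65 + 0.2635·33 = 155.3592
  x_1 = 0.1632·96 + 1.1295·78 + 0.2337·65 + 0.2773·33 = 128.1100
  x_2 = 0.1784·96 + 0.2756·78 + 1.2294·65 + 0.1359·33 = 123.0226
  x_3 = 0.3477·96 + 0.3434·78 + 0.2675·65 + 1.3939·33 = 123.5475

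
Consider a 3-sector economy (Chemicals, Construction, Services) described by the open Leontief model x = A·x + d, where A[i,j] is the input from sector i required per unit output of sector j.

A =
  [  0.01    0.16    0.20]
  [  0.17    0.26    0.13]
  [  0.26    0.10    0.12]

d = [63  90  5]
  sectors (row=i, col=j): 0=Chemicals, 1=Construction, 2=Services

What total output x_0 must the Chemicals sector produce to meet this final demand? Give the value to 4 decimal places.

Form M = I − A:
  [  0.99   -0.16   -0.20]
  [ -0.17    0.74   -0.13]
  [ -0.26   -0.10    0.88]
Leontief inverse L = M⁻¹:
  [  1.1384    0.2868    0.3011]
  [  0.3272    1.4613    0.2902]
  [  0.3735    0.2508    1.2583]
Total output x = L · d:
  x_0 = 1.1384·63 + 0.2868·90 + 0.3011·5 = 99.0424
  x_1 = 0.3272·63 + 1.4613·90 + 0.2902·5 = 153.5794
  x_2 = 0.3735·63 + 0.2508·90 + 1.2583·5 = 52.3966

99.0424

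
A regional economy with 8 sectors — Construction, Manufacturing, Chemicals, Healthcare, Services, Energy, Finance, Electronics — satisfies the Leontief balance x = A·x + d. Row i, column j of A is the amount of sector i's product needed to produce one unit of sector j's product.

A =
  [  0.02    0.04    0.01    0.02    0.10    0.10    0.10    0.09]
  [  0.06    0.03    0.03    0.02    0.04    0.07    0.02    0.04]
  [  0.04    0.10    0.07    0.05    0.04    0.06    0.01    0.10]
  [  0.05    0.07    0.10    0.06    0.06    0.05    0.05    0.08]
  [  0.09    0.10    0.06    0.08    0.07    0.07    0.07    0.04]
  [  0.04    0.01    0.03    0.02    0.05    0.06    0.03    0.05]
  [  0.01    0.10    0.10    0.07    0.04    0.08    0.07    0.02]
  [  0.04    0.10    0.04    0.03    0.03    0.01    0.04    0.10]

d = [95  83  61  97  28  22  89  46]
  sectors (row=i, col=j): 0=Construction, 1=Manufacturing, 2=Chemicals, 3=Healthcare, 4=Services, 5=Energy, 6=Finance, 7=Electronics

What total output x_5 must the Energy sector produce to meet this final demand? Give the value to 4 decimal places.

Form M = I − A:
  [  0.98   -0.04   -0.01   -0.02   -0.10   -0.10   -0.10   -0.09]
  [ -0.06    0.97   -0.03   -0.02   -0.04   -0.07   -0.02   -0.04]
  [ -0.04   -0.10    0.93   -0.05   -0.04   -0.06   -0.01   -0.10]
  [ -0.05   -0.07   -0.10    0.94   -0.06   -0.05   -0.05   -0.08]
  [ -0.09   -0.10   -0.06   -0.08    0.93   -0.07   -0.07   -0.04]
  [ -0.04   -0.01   -0.03   -0.02   -0.05    0.94   -0.03   -0.05]
  [ -0.01   -0.10   -0.10   -0.07   -0.04   -0.08    0.93   -0.02]
  [ -0.04   -0.10   -0.04   -0.03   -0.03   -0.01   -0.04    0.90]
Leontief inverse L = M⁻¹:
  [  1.0581    0.0988    0.0561    0.0579    0.1428    0.1507    0.1412    0.1394]
  [  0.0837    1.0640    0.0558    0.0414    0.0699    0.1039    0.0466    0.0755]
  [  0.0774    0.1535    1.1098    0.0813    0.0805    0.1062    0.0441    0.1556]
  [  0.0913    0.1347    0.1497    1.0993    0.1071    0.1050    0.0910    0.1421]
  [  0.1356    0.1669    0.1145    0.1235    1.1258    0.1359    0.1197    0.1049]
  [  0.0628    0.0450    0.0564    0.0419    0.0775    1.0910    0.0552    0.0836]
  [  0.0483    0.1563    0.1486    0.1067    0.0822    0.1329    1.1048    0.0734]
  [  0.0702    0.1469    0.0741    0.0568    0.0633    0.0490    0.0701    1.1450]
Total output x = L · d:
  x_0 = 1.0581·95 + 0.0988·83 + 0.0561·61 + 0.0579·97 + 0.1428·28 + 0.1507·22 + 0.1412·89 + 0.1394·46 = 144.0585
  x_1 = 0.0837·95 + 1.0640·83 + 0.0558·61 + 0.0414·97 + 0.0699·28 + 0.1039·22 + 0.0466·89 + 0.0755·46 = 115.5422
  x_2 = 0.0774·95 + 0.1535·83 + 1.1098·61 + 0.0813·97 + 0.0805·28 + 0.1062·22 + 0.0441·89 + 0.1556·46 = 111.3483
  x_3 = 0.0913·95 + 0.1347·83 + 0.1497·61 + 1.0993·97 + 0.1071·28 + 0.1050·22 + 0.0910·89 + 0.1421·46 = 155.5542
  x_4 = 0.1356·95 + 0.1669·83 + 0.1145·61 + 0.1235·97 + 1.1258·28 + 0.1359·22 + 0.1197·89 + 0.1049·46 = 95.6915
  x_5 = 0.0628·95 + 0.0450·83 + 0.0564·61 + 0.0419·97 + 0.0775·28 + 1.0910·22 + 0.0552·89 + 0.0836·46 = 52.1314
  x_6 = 0.0483·95 + 0.1563·83 + 0.1486·61 + 0.1067·97 + 0.0822·28 + 0.1329·22 + 1.1048·89 + 0.0734·46 = 143.9028
  x_7 = 0.0702·95 + 0.1469·83 + 0.0741·61 + 0.0568·97 + 0.0633·28 + 0.0490·22 + 0.0701·89 + 1.1450·46 = 90.6503

52.1314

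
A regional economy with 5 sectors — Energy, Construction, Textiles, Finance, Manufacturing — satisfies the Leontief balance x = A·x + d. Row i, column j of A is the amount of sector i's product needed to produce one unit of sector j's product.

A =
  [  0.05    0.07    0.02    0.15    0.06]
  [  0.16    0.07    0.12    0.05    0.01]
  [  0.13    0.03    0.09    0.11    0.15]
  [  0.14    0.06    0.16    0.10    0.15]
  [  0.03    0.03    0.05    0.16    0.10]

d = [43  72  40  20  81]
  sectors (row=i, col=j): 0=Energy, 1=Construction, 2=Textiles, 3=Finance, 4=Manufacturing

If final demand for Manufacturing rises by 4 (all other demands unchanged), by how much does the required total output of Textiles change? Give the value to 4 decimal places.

0.9894

Form M = I − A:
  [  0.95   -0.07   -0.02   -0.15   -0.06]
  [ -0.16    0.93   -0.12   -0.05   -0.01]
  [ -0.13   -0.03    0.91   -0.11   -0.15]
  [ -0.14   -0.06   -0.16    0.90   -0.15]
  [ -0.03   -0.03   -0.05   -0.16    0.90]
Leontief inverse L = M⁻¹:
  [  1.1194    0.1057    0.0852    0.2255    0.1276]
  [  0.2344    1.1102    0.1801    0.1371    0.0808]
  [  0.2137    0.0763    1.1671    0.2265    0.2474]
  [  0.2445    0.1149    0.2525    1.2363    0.2657]
  [  0.1005    0.0652    0.1186    0.2445    1.1790]
Total output x = L · d:
  x_0 = 1.1194·43 + 0.1057·72 + 0.0852·40 + 0.2255·20 + 0.1276·81 = 73.9927
  x_1 = 0.2344·43 + 1.1102·72 + 0.1801·40 + 0.1371·20 + 0.0808·81 = 106.5046
  x_2 = 0.2137·43 + 0.0763·72 + 1.1671·40 + 0.2265·20 + 0.2474·81 = 85.9354
  x_3 = 0.2445·43 + 0.1149·72 + 0.2525·40 + 1.2363·20 + 0.2657·81 = 75.1346
  x_4 = 0.1005·43 + 0.0652·72 + 0.1186·40 + 0.2445·20 + 1.1790·81 = 114.1480
Δx_2 = L[2,4] · Δd_4 = 0.2474 · 4 = 0.9894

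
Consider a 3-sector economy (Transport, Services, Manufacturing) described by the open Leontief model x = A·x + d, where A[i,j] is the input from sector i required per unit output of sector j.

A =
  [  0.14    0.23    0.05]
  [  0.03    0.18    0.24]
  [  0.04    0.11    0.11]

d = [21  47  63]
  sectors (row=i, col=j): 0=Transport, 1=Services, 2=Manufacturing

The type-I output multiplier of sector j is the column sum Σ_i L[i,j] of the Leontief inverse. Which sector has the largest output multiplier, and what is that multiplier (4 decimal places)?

Services (1.8115)

Form M = I − A:
  [  0.86   -0.23   -0.05]
  [ -0.03    0.82   -0.24]
  [ -0.04   -0.11    0.89]
Leontief inverse L = M⁻¹:
  [  1.1826    0.3534    0.1617]
  [  0.0610    1.2835    0.3495]
  [  0.0607    0.1745    1.1741]
Total output x = L · d:
  x_0 = 1.1826·21 + 0.3534·47 + 0.1617·63 = 51.6358
  x_1 = 0.0610·21 + 1.2835·47 + 0.3495·63 = 83.6286
  x_2 = 0.0607·21 + 0.1745·47 + 1.1741·63 = 83.4433
Output multipliers (column sums of L):
  Transport: 1.3044
  Services: 1.8115
  Manufacturing: 1.6854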